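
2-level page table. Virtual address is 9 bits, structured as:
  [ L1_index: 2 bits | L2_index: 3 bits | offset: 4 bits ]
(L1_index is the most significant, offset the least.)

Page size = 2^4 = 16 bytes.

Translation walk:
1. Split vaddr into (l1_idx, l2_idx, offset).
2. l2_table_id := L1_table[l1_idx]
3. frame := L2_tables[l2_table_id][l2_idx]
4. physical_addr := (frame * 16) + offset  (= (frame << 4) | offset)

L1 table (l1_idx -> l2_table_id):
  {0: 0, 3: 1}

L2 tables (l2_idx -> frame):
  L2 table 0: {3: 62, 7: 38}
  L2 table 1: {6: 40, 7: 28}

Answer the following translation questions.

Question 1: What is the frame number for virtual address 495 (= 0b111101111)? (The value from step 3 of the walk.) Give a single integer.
vaddr = 495: l1_idx=3, l2_idx=6
L1[3] = 1; L2[1][6] = 40

Answer: 40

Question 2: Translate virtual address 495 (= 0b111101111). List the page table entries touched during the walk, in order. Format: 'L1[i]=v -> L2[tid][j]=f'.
vaddr = 495 = 0b111101111
Split: l1_idx=3, l2_idx=6, offset=15

Answer: L1[3]=1 -> L2[1][6]=40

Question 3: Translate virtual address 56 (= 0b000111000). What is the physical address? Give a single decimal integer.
vaddr = 56 = 0b000111000
Split: l1_idx=0, l2_idx=3, offset=8
L1[0] = 0
L2[0][3] = 62
paddr = 62 * 16 + 8 = 1000

Answer: 1000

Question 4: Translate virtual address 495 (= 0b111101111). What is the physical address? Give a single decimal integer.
vaddr = 495 = 0b111101111
Split: l1_idx=3, l2_idx=6, offset=15
L1[3] = 1
L2[1][6] = 40
paddr = 40 * 16 + 15 = 655

Answer: 655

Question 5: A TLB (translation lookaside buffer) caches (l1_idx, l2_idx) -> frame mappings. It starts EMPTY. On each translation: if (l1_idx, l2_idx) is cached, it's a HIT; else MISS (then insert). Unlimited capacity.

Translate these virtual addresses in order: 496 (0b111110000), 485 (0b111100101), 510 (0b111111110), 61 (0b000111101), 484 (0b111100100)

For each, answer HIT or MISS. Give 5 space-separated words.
Answer: MISS MISS HIT MISS HIT

Derivation:
vaddr=496: (3,7) not in TLB -> MISS, insert
vaddr=485: (3,6) not in TLB -> MISS, insert
vaddr=510: (3,7) in TLB -> HIT
vaddr=61: (0,3) not in TLB -> MISS, insert
vaddr=484: (3,6) in TLB -> HIT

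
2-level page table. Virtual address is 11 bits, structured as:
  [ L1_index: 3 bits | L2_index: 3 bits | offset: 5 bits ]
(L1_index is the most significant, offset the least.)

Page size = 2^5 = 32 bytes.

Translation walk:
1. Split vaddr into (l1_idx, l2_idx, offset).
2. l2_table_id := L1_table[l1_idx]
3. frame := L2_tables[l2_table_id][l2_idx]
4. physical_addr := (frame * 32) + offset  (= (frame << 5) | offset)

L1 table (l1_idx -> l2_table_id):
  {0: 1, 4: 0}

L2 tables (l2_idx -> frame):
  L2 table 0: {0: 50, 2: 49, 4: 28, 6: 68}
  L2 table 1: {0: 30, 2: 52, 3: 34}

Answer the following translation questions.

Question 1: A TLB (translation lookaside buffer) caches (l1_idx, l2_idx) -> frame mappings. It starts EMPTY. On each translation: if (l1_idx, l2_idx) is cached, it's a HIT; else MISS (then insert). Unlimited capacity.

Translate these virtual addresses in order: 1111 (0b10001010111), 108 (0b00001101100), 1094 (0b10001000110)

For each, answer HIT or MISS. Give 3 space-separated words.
vaddr=1111: (4,2) not in TLB -> MISS, insert
vaddr=108: (0,3) not in TLB -> MISS, insert
vaddr=1094: (4,2) in TLB -> HIT

Answer: MISS MISS HIT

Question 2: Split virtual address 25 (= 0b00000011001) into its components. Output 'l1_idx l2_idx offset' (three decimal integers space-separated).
vaddr = 25 = 0b00000011001
  top 3 bits -> l1_idx = 0
  next 3 bits -> l2_idx = 0
  bottom 5 bits -> offset = 25

Answer: 0 0 25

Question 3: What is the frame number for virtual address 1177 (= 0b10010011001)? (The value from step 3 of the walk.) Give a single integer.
Answer: 28

Derivation:
vaddr = 1177: l1_idx=4, l2_idx=4
L1[4] = 0; L2[0][4] = 28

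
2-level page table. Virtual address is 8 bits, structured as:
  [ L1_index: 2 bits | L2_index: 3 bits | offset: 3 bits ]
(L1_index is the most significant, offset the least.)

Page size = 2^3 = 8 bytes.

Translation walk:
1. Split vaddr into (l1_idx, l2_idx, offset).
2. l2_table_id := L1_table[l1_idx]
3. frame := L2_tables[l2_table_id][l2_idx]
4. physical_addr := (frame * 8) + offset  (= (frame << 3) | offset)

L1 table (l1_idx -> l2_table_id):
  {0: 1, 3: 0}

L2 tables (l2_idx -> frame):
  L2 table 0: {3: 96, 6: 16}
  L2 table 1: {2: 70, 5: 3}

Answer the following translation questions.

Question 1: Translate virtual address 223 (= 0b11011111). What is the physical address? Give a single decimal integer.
vaddr = 223 = 0b11011111
Split: l1_idx=3, l2_idx=3, offset=7
L1[3] = 0
L2[0][3] = 96
paddr = 96 * 8 + 7 = 775

Answer: 775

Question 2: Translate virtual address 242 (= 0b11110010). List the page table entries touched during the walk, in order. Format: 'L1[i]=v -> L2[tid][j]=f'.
Answer: L1[3]=0 -> L2[0][6]=16

Derivation:
vaddr = 242 = 0b11110010
Split: l1_idx=3, l2_idx=6, offset=2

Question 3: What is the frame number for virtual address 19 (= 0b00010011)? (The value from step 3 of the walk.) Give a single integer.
vaddr = 19: l1_idx=0, l2_idx=2
L1[0] = 1; L2[1][2] = 70

Answer: 70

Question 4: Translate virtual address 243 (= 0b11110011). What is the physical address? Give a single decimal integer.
vaddr = 243 = 0b11110011
Split: l1_idx=3, l2_idx=6, offset=3
L1[3] = 0
L2[0][6] = 16
paddr = 16 * 8 + 3 = 131

Answer: 131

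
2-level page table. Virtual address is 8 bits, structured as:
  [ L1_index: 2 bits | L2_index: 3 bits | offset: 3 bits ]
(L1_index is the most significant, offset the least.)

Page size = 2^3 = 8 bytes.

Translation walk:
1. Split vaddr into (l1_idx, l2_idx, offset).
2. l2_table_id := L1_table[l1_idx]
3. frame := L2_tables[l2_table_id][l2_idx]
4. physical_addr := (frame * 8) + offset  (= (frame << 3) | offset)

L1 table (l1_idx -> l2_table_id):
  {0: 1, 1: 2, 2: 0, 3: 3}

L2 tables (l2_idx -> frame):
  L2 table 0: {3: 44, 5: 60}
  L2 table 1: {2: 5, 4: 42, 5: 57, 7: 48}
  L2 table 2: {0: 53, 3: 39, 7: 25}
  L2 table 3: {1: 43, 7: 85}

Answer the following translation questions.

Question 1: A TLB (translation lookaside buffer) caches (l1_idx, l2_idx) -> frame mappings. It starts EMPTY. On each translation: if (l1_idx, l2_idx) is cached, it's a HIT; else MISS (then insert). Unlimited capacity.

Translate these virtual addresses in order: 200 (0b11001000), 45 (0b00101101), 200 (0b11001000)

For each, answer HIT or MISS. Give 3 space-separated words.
vaddr=200: (3,1) not in TLB -> MISS, insert
vaddr=45: (0,5) not in TLB -> MISS, insert
vaddr=200: (3,1) in TLB -> HIT

Answer: MISS MISS HIT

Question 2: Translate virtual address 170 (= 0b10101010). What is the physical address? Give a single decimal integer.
Answer: 482

Derivation:
vaddr = 170 = 0b10101010
Split: l1_idx=2, l2_idx=5, offset=2
L1[2] = 0
L2[0][5] = 60
paddr = 60 * 8 + 2 = 482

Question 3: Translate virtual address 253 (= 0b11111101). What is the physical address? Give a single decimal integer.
Answer: 685

Derivation:
vaddr = 253 = 0b11111101
Split: l1_idx=3, l2_idx=7, offset=5
L1[3] = 3
L2[3][7] = 85
paddr = 85 * 8 + 5 = 685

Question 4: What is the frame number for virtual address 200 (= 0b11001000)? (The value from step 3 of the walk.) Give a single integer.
Answer: 43

Derivation:
vaddr = 200: l1_idx=3, l2_idx=1
L1[3] = 3; L2[3][1] = 43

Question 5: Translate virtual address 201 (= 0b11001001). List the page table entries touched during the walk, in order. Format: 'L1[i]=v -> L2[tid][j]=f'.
vaddr = 201 = 0b11001001
Split: l1_idx=3, l2_idx=1, offset=1

Answer: L1[3]=3 -> L2[3][1]=43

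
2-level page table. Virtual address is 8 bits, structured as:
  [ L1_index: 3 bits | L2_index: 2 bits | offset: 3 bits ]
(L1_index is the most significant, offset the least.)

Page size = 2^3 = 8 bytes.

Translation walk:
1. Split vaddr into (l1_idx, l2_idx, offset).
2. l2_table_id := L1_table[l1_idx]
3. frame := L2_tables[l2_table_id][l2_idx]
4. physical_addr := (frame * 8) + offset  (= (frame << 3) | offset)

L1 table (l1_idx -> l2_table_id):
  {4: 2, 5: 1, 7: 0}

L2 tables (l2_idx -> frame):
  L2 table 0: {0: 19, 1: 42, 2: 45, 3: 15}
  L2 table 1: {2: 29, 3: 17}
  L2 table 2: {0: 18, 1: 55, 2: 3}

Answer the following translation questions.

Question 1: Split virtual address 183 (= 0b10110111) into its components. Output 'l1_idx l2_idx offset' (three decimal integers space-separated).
Answer: 5 2 7

Derivation:
vaddr = 183 = 0b10110111
  top 3 bits -> l1_idx = 5
  next 2 bits -> l2_idx = 2
  bottom 3 bits -> offset = 7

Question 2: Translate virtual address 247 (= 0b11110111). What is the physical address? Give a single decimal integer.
Answer: 367

Derivation:
vaddr = 247 = 0b11110111
Split: l1_idx=7, l2_idx=2, offset=7
L1[7] = 0
L2[0][2] = 45
paddr = 45 * 8 + 7 = 367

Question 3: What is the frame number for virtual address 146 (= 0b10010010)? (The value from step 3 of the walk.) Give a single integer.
Answer: 3

Derivation:
vaddr = 146: l1_idx=4, l2_idx=2
L1[4] = 2; L2[2][2] = 3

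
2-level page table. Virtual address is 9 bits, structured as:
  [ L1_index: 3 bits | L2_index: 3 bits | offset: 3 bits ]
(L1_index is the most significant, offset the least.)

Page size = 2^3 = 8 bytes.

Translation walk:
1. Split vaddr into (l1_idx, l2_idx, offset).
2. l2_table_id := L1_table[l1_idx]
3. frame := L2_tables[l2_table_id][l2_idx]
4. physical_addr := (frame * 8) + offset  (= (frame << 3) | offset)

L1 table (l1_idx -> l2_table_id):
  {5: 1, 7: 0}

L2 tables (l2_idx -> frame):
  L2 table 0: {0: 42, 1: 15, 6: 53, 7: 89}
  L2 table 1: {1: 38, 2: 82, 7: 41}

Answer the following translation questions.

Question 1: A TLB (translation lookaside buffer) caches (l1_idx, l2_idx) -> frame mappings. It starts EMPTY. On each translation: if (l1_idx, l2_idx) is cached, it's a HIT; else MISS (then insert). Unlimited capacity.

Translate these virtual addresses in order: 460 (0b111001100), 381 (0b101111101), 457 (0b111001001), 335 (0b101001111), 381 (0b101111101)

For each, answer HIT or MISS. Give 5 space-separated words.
vaddr=460: (7,1) not in TLB -> MISS, insert
vaddr=381: (5,7) not in TLB -> MISS, insert
vaddr=457: (7,1) in TLB -> HIT
vaddr=335: (5,1) not in TLB -> MISS, insert
vaddr=381: (5,7) in TLB -> HIT

Answer: MISS MISS HIT MISS HIT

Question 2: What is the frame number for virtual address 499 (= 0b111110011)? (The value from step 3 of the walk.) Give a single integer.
vaddr = 499: l1_idx=7, l2_idx=6
L1[7] = 0; L2[0][6] = 53

Answer: 53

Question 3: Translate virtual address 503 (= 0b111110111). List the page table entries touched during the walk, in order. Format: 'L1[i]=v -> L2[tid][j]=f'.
vaddr = 503 = 0b111110111
Split: l1_idx=7, l2_idx=6, offset=7

Answer: L1[7]=0 -> L2[0][6]=53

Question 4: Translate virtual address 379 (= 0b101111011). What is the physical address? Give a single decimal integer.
vaddr = 379 = 0b101111011
Split: l1_idx=5, l2_idx=7, offset=3
L1[5] = 1
L2[1][7] = 41
paddr = 41 * 8 + 3 = 331

Answer: 331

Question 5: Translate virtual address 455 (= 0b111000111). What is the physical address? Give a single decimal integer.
vaddr = 455 = 0b111000111
Split: l1_idx=7, l2_idx=0, offset=7
L1[7] = 0
L2[0][0] = 42
paddr = 42 * 8 + 7 = 343

Answer: 343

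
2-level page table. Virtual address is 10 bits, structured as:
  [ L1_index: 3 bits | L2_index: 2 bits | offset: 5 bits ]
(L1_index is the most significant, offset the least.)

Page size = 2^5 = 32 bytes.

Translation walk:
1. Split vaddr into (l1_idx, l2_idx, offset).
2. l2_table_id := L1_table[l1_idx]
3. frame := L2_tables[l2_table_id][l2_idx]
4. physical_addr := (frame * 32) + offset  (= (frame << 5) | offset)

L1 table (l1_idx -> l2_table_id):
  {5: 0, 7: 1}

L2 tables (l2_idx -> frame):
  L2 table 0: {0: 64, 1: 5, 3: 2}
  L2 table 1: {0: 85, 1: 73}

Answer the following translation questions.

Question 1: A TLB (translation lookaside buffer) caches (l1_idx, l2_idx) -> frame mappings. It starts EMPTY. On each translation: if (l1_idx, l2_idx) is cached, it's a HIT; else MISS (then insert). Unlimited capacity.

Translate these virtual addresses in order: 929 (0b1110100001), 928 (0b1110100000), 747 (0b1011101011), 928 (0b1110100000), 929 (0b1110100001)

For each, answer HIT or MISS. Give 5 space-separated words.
vaddr=929: (7,1) not in TLB -> MISS, insert
vaddr=928: (7,1) in TLB -> HIT
vaddr=747: (5,3) not in TLB -> MISS, insert
vaddr=928: (7,1) in TLB -> HIT
vaddr=929: (7,1) in TLB -> HIT

Answer: MISS HIT MISS HIT HIT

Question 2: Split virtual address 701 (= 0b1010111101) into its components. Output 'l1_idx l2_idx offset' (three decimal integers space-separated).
vaddr = 701 = 0b1010111101
  top 3 bits -> l1_idx = 5
  next 2 bits -> l2_idx = 1
  bottom 5 bits -> offset = 29

Answer: 5 1 29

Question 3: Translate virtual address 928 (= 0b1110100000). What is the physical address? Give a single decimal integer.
vaddr = 928 = 0b1110100000
Split: l1_idx=7, l2_idx=1, offset=0
L1[7] = 1
L2[1][1] = 73
paddr = 73 * 32 + 0 = 2336

Answer: 2336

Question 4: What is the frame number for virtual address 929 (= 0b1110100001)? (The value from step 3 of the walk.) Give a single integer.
Answer: 73

Derivation:
vaddr = 929: l1_idx=7, l2_idx=1
L1[7] = 1; L2[1][1] = 73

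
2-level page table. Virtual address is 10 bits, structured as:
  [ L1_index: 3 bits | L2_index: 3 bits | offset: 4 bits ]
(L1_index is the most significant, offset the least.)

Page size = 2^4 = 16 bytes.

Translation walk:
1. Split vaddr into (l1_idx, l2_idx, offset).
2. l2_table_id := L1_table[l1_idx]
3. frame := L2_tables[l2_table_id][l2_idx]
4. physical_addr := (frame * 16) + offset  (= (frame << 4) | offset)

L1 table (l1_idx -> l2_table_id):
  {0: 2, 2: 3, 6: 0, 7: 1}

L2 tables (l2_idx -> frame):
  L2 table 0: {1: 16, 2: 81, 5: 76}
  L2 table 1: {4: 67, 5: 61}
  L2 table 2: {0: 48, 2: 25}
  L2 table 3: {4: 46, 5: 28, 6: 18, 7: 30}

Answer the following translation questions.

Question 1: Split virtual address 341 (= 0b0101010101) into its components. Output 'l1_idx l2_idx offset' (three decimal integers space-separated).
Answer: 2 5 5

Derivation:
vaddr = 341 = 0b0101010101
  top 3 bits -> l1_idx = 2
  next 3 bits -> l2_idx = 5
  bottom 4 bits -> offset = 5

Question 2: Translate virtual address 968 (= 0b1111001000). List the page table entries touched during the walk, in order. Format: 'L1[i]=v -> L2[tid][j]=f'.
Answer: L1[7]=1 -> L2[1][4]=67

Derivation:
vaddr = 968 = 0b1111001000
Split: l1_idx=7, l2_idx=4, offset=8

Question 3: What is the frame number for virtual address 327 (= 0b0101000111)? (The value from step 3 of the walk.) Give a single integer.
vaddr = 327: l1_idx=2, l2_idx=4
L1[2] = 3; L2[3][4] = 46

Answer: 46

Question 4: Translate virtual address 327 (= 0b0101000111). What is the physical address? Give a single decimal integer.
Answer: 743

Derivation:
vaddr = 327 = 0b0101000111
Split: l1_idx=2, l2_idx=4, offset=7
L1[2] = 3
L2[3][4] = 46
paddr = 46 * 16 + 7 = 743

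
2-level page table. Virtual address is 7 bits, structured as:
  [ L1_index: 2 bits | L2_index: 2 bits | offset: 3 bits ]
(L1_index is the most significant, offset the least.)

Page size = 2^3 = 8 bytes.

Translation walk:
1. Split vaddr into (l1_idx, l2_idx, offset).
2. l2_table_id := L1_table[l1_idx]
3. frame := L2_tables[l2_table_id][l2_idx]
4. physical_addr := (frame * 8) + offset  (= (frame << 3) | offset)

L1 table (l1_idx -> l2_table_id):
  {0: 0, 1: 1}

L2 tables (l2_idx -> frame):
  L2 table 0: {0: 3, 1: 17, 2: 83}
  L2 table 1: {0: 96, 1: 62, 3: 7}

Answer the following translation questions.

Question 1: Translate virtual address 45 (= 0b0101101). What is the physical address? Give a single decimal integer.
Answer: 501

Derivation:
vaddr = 45 = 0b0101101
Split: l1_idx=1, l2_idx=1, offset=5
L1[1] = 1
L2[1][1] = 62
paddr = 62 * 8 + 5 = 501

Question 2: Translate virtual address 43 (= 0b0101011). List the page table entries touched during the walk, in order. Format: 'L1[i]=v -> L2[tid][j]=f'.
vaddr = 43 = 0b0101011
Split: l1_idx=1, l2_idx=1, offset=3

Answer: L1[1]=1 -> L2[1][1]=62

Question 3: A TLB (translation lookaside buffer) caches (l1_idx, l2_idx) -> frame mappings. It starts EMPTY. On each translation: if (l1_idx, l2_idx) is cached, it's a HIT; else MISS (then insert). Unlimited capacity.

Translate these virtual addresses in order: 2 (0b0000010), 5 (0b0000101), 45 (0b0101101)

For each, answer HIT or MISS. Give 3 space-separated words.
vaddr=2: (0,0) not in TLB -> MISS, insert
vaddr=5: (0,0) in TLB -> HIT
vaddr=45: (1,1) not in TLB -> MISS, insert

Answer: MISS HIT MISS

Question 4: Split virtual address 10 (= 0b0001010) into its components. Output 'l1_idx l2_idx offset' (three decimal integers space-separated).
Answer: 0 1 2

Derivation:
vaddr = 10 = 0b0001010
  top 2 bits -> l1_idx = 0
  next 2 bits -> l2_idx = 1
  bottom 3 bits -> offset = 2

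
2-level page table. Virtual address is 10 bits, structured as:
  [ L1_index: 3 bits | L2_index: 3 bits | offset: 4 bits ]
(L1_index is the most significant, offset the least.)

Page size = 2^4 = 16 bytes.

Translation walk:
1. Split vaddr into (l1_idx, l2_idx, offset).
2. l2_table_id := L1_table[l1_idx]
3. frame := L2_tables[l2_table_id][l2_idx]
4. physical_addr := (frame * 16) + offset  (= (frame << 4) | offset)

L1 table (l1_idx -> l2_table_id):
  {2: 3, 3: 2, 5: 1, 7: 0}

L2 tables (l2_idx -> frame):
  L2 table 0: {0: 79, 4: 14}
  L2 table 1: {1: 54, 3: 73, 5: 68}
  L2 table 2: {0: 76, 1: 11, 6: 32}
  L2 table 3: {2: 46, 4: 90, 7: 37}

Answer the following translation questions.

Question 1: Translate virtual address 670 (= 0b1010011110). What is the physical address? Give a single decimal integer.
Answer: 878

Derivation:
vaddr = 670 = 0b1010011110
Split: l1_idx=5, l2_idx=1, offset=14
L1[5] = 1
L2[1][1] = 54
paddr = 54 * 16 + 14 = 878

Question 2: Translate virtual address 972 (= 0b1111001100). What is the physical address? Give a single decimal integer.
vaddr = 972 = 0b1111001100
Split: l1_idx=7, l2_idx=4, offset=12
L1[7] = 0
L2[0][4] = 14
paddr = 14 * 16 + 12 = 236

Answer: 236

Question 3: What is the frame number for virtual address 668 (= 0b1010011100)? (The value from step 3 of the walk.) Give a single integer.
vaddr = 668: l1_idx=5, l2_idx=1
L1[5] = 1; L2[1][1] = 54

Answer: 54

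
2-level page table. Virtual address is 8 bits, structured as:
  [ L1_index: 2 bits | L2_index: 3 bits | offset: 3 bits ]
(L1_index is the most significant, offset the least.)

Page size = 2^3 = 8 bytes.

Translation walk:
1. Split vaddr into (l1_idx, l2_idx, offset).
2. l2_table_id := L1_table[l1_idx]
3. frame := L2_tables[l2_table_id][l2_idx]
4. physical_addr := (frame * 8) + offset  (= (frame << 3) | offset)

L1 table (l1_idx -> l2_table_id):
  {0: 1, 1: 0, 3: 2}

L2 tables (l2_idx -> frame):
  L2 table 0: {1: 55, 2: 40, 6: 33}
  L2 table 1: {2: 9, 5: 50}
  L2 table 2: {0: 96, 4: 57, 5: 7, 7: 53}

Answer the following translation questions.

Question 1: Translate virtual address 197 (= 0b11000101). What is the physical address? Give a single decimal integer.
Answer: 773

Derivation:
vaddr = 197 = 0b11000101
Split: l1_idx=3, l2_idx=0, offset=5
L1[3] = 2
L2[2][0] = 96
paddr = 96 * 8 + 5 = 773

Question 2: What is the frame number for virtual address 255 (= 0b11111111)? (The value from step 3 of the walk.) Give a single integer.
vaddr = 255: l1_idx=3, l2_idx=7
L1[3] = 2; L2[2][7] = 53

Answer: 53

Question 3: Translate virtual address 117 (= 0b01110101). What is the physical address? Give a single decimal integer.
vaddr = 117 = 0b01110101
Split: l1_idx=1, l2_idx=6, offset=5
L1[1] = 0
L2[0][6] = 33
paddr = 33 * 8 + 5 = 269

Answer: 269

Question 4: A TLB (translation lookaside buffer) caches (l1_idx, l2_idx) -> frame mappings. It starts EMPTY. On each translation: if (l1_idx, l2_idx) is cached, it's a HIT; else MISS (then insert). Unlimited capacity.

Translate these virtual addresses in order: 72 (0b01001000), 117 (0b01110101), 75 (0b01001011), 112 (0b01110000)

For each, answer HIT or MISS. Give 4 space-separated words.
vaddr=72: (1,1) not in TLB -> MISS, insert
vaddr=117: (1,6) not in TLB -> MISS, insert
vaddr=75: (1,1) in TLB -> HIT
vaddr=112: (1,6) in TLB -> HIT

Answer: MISS MISS HIT HIT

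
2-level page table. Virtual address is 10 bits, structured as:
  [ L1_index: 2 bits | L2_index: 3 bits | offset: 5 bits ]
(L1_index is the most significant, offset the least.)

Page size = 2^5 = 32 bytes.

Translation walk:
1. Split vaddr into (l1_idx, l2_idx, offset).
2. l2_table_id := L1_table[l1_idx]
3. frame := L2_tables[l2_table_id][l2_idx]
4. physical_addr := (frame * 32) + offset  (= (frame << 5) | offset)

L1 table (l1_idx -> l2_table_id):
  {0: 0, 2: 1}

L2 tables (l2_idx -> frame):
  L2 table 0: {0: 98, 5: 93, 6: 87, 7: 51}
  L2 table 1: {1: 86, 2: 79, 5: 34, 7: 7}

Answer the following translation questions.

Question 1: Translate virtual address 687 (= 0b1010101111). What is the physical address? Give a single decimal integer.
Answer: 1103

Derivation:
vaddr = 687 = 0b1010101111
Split: l1_idx=2, l2_idx=5, offset=15
L1[2] = 1
L2[1][5] = 34
paddr = 34 * 32 + 15 = 1103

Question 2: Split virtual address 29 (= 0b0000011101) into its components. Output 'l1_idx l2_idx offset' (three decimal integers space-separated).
vaddr = 29 = 0b0000011101
  top 2 bits -> l1_idx = 0
  next 3 bits -> l2_idx = 0
  bottom 5 bits -> offset = 29

Answer: 0 0 29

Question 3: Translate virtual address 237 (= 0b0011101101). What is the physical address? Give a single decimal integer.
Answer: 1645

Derivation:
vaddr = 237 = 0b0011101101
Split: l1_idx=0, l2_idx=7, offset=13
L1[0] = 0
L2[0][7] = 51
paddr = 51 * 32 + 13 = 1645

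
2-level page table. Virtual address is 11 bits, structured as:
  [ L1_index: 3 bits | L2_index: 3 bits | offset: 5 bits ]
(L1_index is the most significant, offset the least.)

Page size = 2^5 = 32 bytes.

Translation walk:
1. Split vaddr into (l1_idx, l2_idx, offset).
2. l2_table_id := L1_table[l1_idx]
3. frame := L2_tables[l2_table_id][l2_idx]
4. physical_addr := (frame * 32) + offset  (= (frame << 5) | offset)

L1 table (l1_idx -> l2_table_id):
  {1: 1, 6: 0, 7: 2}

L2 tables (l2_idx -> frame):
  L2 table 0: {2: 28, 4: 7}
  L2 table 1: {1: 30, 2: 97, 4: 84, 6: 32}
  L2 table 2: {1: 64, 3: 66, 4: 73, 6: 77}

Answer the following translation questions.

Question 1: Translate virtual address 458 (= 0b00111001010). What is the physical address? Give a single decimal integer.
vaddr = 458 = 0b00111001010
Split: l1_idx=1, l2_idx=6, offset=10
L1[1] = 1
L2[1][6] = 32
paddr = 32 * 32 + 10 = 1034

Answer: 1034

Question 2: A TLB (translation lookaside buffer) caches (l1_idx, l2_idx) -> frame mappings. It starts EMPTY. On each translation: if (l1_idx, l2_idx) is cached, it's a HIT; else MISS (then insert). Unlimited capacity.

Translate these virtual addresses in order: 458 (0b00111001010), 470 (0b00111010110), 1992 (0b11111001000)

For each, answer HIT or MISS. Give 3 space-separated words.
vaddr=458: (1,6) not in TLB -> MISS, insert
vaddr=470: (1,6) in TLB -> HIT
vaddr=1992: (7,6) not in TLB -> MISS, insert

Answer: MISS HIT MISS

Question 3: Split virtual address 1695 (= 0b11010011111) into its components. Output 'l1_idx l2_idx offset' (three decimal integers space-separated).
Answer: 6 4 31

Derivation:
vaddr = 1695 = 0b11010011111
  top 3 bits -> l1_idx = 6
  next 3 bits -> l2_idx = 4
  bottom 5 bits -> offset = 31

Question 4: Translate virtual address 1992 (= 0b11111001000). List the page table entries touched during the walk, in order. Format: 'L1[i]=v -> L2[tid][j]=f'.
vaddr = 1992 = 0b11111001000
Split: l1_idx=7, l2_idx=6, offset=8

Answer: L1[7]=2 -> L2[2][6]=77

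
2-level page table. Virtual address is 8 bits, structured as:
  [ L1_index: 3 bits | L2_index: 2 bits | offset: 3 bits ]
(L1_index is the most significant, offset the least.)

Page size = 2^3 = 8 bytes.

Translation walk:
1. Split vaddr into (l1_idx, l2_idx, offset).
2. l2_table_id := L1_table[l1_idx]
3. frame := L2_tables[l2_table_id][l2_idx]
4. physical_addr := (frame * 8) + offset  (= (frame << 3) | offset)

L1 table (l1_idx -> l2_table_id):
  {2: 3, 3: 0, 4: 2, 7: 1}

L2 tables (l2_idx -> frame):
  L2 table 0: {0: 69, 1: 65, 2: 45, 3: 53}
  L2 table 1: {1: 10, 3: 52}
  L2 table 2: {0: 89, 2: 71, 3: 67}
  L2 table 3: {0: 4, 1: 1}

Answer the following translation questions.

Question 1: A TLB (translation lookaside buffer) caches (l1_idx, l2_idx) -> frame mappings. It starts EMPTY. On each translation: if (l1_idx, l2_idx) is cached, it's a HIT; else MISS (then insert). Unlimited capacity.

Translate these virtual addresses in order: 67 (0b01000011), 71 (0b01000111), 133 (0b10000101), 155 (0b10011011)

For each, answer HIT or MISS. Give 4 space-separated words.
Answer: MISS HIT MISS MISS

Derivation:
vaddr=67: (2,0) not in TLB -> MISS, insert
vaddr=71: (2,0) in TLB -> HIT
vaddr=133: (4,0) not in TLB -> MISS, insert
vaddr=155: (4,3) not in TLB -> MISS, insert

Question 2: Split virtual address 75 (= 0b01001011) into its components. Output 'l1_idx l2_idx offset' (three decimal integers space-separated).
Answer: 2 1 3

Derivation:
vaddr = 75 = 0b01001011
  top 3 bits -> l1_idx = 2
  next 2 bits -> l2_idx = 1
  bottom 3 bits -> offset = 3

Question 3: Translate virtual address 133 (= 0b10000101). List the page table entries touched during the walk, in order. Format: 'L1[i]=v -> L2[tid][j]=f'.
vaddr = 133 = 0b10000101
Split: l1_idx=4, l2_idx=0, offset=5

Answer: L1[4]=2 -> L2[2][0]=89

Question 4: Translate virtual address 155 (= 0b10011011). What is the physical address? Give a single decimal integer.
vaddr = 155 = 0b10011011
Split: l1_idx=4, l2_idx=3, offset=3
L1[4] = 2
L2[2][3] = 67
paddr = 67 * 8 + 3 = 539

Answer: 539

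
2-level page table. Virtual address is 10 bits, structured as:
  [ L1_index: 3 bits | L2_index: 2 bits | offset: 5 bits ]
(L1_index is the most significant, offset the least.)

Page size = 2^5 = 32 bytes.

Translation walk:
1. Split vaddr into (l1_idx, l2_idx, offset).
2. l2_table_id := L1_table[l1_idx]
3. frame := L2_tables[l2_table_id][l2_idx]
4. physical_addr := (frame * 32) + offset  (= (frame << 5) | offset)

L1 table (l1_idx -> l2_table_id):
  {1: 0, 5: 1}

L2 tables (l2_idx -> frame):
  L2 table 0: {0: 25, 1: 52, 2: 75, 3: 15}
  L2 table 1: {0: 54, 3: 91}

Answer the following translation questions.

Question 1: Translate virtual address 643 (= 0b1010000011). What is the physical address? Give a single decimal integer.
Answer: 1731

Derivation:
vaddr = 643 = 0b1010000011
Split: l1_idx=5, l2_idx=0, offset=3
L1[5] = 1
L2[1][0] = 54
paddr = 54 * 32 + 3 = 1731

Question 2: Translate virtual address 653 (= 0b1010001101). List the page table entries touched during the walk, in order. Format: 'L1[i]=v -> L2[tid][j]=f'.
Answer: L1[5]=1 -> L2[1][0]=54

Derivation:
vaddr = 653 = 0b1010001101
Split: l1_idx=5, l2_idx=0, offset=13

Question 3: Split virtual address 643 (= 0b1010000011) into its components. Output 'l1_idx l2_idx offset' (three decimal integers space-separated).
Answer: 5 0 3

Derivation:
vaddr = 643 = 0b1010000011
  top 3 bits -> l1_idx = 5
  next 2 bits -> l2_idx = 0
  bottom 5 bits -> offset = 3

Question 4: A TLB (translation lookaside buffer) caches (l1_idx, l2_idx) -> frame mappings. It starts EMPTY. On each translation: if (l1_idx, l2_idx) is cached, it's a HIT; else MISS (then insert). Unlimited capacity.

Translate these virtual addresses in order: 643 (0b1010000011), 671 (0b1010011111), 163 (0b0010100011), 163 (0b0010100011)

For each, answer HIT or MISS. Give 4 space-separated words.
vaddr=643: (5,0) not in TLB -> MISS, insert
vaddr=671: (5,0) in TLB -> HIT
vaddr=163: (1,1) not in TLB -> MISS, insert
vaddr=163: (1,1) in TLB -> HIT

Answer: MISS HIT MISS HIT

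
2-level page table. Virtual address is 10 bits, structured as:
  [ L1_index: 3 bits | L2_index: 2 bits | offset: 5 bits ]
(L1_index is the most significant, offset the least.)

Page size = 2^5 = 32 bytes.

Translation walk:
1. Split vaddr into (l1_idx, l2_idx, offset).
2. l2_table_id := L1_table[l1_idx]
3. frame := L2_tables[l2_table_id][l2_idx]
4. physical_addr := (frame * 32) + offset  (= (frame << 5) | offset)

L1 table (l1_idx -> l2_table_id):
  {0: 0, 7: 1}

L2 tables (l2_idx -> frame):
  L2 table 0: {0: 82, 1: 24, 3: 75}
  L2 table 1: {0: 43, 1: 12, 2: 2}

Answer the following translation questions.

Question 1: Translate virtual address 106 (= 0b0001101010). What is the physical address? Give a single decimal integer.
vaddr = 106 = 0b0001101010
Split: l1_idx=0, l2_idx=3, offset=10
L1[0] = 0
L2[0][3] = 75
paddr = 75 * 32 + 10 = 2410

Answer: 2410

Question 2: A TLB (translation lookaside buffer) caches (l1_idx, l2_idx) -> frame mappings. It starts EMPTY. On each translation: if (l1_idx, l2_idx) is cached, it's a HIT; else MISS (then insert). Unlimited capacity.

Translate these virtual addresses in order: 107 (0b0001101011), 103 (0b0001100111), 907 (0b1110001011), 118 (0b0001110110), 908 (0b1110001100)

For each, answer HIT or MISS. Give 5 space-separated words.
vaddr=107: (0,3) not in TLB -> MISS, insert
vaddr=103: (0,3) in TLB -> HIT
vaddr=907: (7,0) not in TLB -> MISS, insert
vaddr=118: (0,3) in TLB -> HIT
vaddr=908: (7,0) in TLB -> HIT

Answer: MISS HIT MISS HIT HIT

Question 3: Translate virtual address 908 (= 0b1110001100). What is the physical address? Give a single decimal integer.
vaddr = 908 = 0b1110001100
Split: l1_idx=7, l2_idx=0, offset=12
L1[7] = 1
L2[1][0] = 43
paddr = 43 * 32 + 12 = 1388

Answer: 1388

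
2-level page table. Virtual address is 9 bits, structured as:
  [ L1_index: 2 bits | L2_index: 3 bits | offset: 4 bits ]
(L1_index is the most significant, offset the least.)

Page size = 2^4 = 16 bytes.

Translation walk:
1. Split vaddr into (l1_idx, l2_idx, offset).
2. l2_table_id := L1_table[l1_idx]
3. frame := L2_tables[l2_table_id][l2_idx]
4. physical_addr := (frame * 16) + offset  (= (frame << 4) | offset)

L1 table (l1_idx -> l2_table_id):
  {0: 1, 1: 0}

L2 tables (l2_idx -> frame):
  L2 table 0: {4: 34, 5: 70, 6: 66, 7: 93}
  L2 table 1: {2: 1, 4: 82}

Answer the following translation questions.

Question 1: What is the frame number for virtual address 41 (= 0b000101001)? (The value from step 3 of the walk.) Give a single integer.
Answer: 1

Derivation:
vaddr = 41: l1_idx=0, l2_idx=2
L1[0] = 1; L2[1][2] = 1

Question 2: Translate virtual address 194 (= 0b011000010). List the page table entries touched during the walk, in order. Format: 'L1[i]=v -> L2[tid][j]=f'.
Answer: L1[1]=0 -> L2[0][4]=34

Derivation:
vaddr = 194 = 0b011000010
Split: l1_idx=1, l2_idx=4, offset=2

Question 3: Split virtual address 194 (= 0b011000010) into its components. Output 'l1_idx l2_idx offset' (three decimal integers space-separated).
Answer: 1 4 2

Derivation:
vaddr = 194 = 0b011000010
  top 2 bits -> l1_idx = 1
  next 3 bits -> l2_idx = 4
  bottom 4 bits -> offset = 2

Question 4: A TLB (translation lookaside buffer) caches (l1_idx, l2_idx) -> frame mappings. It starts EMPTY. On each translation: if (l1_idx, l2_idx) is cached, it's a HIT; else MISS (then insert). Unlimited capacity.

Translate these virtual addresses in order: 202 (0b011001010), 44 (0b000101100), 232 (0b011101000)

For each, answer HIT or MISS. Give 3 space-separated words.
vaddr=202: (1,4) not in TLB -> MISS, insert
vaddr=44: (0,2) not in TLB -> MISS, insert
vaddr=232: (1,6) not in TLB -> MISS, insert

Answer: MISS MISS MISS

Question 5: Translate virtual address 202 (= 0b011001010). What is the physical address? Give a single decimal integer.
vaddr = 202 = 0b011001010
Split: l1_idx=1, l2_idx=4, offset=10
L1[1] = 0
L2[0][4] = 34
paddr = 34 * 16 + 10 = 554

Answer: 554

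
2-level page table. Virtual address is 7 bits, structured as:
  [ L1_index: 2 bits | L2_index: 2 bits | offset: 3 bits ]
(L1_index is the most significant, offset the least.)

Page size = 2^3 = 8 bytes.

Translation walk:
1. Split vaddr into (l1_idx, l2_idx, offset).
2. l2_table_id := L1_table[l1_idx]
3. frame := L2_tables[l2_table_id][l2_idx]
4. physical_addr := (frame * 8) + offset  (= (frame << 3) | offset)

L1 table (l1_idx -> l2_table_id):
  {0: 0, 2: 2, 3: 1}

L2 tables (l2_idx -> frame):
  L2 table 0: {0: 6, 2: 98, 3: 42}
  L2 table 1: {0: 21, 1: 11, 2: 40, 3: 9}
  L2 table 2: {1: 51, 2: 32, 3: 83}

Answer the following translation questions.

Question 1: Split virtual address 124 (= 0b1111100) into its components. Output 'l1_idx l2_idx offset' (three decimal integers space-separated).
Answer: 3 3 4

Derivation:
vaddr = 124 = 0b1111100
  top 2 bits -> l1_idx = 3
  next 2 bits -> l2_idx = 3
  bottom 3 bits -> offset = 4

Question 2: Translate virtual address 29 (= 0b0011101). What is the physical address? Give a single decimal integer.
Answer: 341

Derivation:
vaddr = 29 = 0b0011101
Split: l1_idx=0, l2_idx=3, offset=5
L1[0] = 0
L2[0][3] = 42
paddr = 42 * 8 + 5 = 341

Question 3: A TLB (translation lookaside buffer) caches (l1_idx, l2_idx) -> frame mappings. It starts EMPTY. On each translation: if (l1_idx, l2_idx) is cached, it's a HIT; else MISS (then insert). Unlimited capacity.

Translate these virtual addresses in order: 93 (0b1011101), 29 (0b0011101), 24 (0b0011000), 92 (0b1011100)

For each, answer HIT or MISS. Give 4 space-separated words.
Answer: MISS MISS HIT HIT

Derivation:
vaddr=93: (2,3) not in TLB -> MISS, insert
vaddr=29: (0,3) not in TLB -> MISS, insert
vaddr=24: (0,3) in TLB -> HIT
vaddr=92: (2,3) in TLB -> HIT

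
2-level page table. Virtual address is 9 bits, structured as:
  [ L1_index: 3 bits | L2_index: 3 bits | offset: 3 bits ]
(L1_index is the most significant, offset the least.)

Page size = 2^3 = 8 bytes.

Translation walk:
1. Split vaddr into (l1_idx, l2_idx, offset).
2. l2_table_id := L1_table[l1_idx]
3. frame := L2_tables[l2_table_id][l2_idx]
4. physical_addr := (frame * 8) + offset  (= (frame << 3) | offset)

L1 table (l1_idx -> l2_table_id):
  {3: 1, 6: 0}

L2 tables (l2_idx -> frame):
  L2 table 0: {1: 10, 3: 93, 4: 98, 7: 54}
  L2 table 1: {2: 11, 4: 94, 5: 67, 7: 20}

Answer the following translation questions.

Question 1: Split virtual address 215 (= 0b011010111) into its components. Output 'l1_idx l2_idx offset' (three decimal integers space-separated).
vaddr = 215 = 0b011010111
  top 3 bits -> l1_idx = 3
  next 3 bits -> l2_idx = 2
  bottom 3 bits -> offset = 7

Answer: 3 2 7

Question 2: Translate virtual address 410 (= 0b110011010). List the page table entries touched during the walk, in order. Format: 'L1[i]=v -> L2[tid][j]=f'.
vaddr = 410 = 0b110011010
Split: l1_idx=6, l2_idx=3, offset=2

Answer: L1[6]=0 -> L2[0][3]=93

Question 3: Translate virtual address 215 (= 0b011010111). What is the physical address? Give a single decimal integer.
vaddr = 215 = 0b011010111
Split: l1_idx=3, l2_idx=2, offset=7
L1[3] = 1
L2[1][2] = 11
paddr = 11 * 8 + 7 = 95

Answer: 95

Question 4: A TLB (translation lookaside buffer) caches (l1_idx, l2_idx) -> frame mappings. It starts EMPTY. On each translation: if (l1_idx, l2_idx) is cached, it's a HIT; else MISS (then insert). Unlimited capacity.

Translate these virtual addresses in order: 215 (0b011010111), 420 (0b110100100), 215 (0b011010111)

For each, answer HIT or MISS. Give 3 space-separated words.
vaddr=215: (3,2) not in TLB -> MISS, insert
vaddr=420: (6,4) not in TLB -> MISS, insert
vaddr=215: (3,2) in TLB -> HIT

Answer: MISS MISS HIT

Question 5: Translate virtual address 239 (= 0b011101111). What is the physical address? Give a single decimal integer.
vaddr = 239 = 0b011101111
Split: l1_idx=3, l2_idx=5, offset=7
L1[3] = 1
L2[1][5] = 67
paddr = 67 * 8 + 7 = 543

Answer: 543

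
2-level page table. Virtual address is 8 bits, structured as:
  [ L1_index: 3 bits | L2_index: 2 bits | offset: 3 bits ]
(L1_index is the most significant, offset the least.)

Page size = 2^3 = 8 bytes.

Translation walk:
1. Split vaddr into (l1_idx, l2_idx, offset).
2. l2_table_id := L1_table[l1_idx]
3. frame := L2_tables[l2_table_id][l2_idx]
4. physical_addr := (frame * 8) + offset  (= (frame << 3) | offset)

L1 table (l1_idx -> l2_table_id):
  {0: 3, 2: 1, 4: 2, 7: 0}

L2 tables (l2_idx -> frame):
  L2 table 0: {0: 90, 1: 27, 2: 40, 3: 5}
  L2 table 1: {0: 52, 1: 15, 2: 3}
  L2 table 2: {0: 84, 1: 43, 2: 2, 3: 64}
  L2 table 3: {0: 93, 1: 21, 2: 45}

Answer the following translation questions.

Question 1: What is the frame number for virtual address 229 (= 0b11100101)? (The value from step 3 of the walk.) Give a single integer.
Answer: 90

Derivation:
vaddr = 229: l1_idx=7, l2_idx=0
L1[7] = 0; L2[0][0] = 90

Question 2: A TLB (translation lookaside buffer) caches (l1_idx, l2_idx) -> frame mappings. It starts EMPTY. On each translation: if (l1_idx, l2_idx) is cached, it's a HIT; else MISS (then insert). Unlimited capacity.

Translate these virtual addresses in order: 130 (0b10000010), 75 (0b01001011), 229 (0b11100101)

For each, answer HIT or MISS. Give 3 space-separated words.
Answer: MISS MISS MISS

Derivation:
vaddr=130: (4,0) not in TLB -> MISS, insert
vaddr=75: (2,1) not in TLB -> MISS, insert
vaddr=229: (7,0) not in TLB -> MISS, insert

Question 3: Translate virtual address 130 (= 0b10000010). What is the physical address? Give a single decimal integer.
vaddr = 130 = 0b10000010
Split: l1_idx=4, l2_idx=0, offset=2
L1[4] = 2
L2[2][0] = 84
paddr = 84 * 8 + 2 = 674

Answer: 674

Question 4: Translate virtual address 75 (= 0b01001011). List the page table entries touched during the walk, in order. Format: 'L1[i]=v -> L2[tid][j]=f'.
Answer: L1[2]=1 -> L2[1][1]=15

Derivation:
vaddr = 75 = 0b01001011
Split: l1_idx=2, l2_idx=1, offset=3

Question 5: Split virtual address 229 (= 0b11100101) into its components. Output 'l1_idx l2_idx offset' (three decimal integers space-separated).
vaddr = 229 = 0b11100101
  top 3 bits -> l1_idx = 7
  next 2 bits -> l2_idx = 0
  bottom 3 bits -> offset = 5

Answer: 7 0 5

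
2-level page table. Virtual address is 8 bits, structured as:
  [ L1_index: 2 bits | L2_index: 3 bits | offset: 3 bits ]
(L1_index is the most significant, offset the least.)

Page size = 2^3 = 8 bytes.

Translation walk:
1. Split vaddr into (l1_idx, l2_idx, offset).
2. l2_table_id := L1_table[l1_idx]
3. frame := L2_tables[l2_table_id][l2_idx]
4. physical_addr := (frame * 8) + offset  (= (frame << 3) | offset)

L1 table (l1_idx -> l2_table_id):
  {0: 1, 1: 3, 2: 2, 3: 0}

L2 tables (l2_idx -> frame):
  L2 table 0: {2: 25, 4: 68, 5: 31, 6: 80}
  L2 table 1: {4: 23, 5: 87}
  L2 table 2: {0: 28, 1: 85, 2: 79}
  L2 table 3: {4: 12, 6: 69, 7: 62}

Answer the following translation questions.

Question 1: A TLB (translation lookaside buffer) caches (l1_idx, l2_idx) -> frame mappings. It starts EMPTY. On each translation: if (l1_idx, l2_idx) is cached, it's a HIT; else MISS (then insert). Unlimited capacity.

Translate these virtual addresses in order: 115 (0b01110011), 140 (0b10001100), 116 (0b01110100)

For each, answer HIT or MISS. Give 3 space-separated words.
Answer: MISS MISS HIT

Derivation:
vaddr=115: (1,6) not in TLB -> MISS, insert
vaddr=140: (2,1) not in TLB -> MISS, insert
vaddr=116: (1,6) in TLB -> HIT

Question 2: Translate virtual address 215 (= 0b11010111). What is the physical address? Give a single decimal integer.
vaddr = 215 = 0b11010111
Split: l1_idx=3, l2_idx=2, offset=7
L1[3] = 0
L2[0][2] = 25
paddr = 25 * 8 + 7 = 207

Answer: 207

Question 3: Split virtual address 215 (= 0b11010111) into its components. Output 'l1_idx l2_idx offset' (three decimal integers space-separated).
vaddr = 215 = 0b11010111
  top 2 bits -> l1_idx = 3
  next 3 bits -> l2_idx = 2
  bottom 3 bits -> offset = 7

Answer: 3 2 7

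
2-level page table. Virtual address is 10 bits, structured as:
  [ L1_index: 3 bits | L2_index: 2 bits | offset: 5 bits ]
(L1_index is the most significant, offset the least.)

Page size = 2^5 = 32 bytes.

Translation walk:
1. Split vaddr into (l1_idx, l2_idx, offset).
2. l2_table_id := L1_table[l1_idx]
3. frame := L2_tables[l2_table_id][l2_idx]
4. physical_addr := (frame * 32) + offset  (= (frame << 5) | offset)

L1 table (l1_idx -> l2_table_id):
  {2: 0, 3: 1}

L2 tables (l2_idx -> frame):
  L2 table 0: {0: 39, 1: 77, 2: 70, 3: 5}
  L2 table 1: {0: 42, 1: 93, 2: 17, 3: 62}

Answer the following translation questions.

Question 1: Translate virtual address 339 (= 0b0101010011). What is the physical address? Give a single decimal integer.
Answer: 2259

Derivation:
vaddr = 339 = 0b0101010011
Split: l1_idx=2, l2_idx=2, offset=19
L1[2] = 0
L2[0][2] = 70
paddr = 70 * 32 + 19 = 2259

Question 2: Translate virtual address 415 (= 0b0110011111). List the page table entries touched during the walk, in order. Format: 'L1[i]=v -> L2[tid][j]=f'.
Answer: L1[3]=1 -> L2[1][0]=42

Derivation:
vaddr = 415 = 0b0110011111
Split: l1_idx=3, l2_idx=0, offset=31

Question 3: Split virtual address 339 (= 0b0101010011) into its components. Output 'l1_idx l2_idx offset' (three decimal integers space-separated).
Answer: 2 2 19

Derivation:
vaddr = 339 = 0b0101010011
  top 3 bits -> l1_idx = 2
  next 2 bits -> l2_idx = 2
  bottom 5 bits -> offset = 19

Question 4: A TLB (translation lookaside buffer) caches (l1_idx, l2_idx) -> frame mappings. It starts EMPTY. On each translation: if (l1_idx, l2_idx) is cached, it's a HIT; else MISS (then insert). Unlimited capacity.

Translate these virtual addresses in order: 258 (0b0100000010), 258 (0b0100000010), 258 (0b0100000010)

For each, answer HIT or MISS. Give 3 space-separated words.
Answer: MISS HIT HIT

Derivation:
vaddr=258: (2,0) not in TLB -> MISS, insert
vaddr=258: (2,0) in TLB -> HIT
vaddr=258: (2,0) in TLB -> HIT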